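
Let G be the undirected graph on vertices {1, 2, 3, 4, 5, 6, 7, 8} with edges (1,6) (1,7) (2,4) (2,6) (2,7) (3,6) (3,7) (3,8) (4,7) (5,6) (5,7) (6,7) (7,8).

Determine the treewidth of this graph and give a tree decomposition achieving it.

The largest bag has 3 vertices, giving width 2; this decomposition certifies tw(G) ≤ 2. Conversely, {3, 7, 8} is a clique of size 3, and the vertices of any clique must share a bag in every tree decomposition; so some bag has ≥ 3 vertices and tw(G) ≥ 2. Hence tw(G) = 2 exactly.

Treewidth 2.
One optimal decomposition is:
Bags: B1 = {2, 6, 7}  B2 = {3, 6, 7}  B3 = {3, 7, 8}  B4 = {2, 4, 7}  B5 = {1, 6, 7}  B6 = {5, 6, 7}
Tree: B1–B2, B2–B3, B1–B4, B1–B5, B1–B6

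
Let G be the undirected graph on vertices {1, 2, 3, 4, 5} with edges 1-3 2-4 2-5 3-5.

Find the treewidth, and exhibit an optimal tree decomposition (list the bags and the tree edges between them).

Each bag holds 2 vertices, so the decomposition has width 1, which upper-bounds the treewidth. Any graph with an edge has treewidth ≥ 1, and G has the edge 4–2. Combining the bounds, tw(G) = 1.

Treewidth 1.
One optimal decomposition is:
Bags: B1 = {2, 4}  B2 = {2, 5}  B3 = {3, 5}  B4 = {1, 3}
Tree: B1–B2, B2–B3, B3–B4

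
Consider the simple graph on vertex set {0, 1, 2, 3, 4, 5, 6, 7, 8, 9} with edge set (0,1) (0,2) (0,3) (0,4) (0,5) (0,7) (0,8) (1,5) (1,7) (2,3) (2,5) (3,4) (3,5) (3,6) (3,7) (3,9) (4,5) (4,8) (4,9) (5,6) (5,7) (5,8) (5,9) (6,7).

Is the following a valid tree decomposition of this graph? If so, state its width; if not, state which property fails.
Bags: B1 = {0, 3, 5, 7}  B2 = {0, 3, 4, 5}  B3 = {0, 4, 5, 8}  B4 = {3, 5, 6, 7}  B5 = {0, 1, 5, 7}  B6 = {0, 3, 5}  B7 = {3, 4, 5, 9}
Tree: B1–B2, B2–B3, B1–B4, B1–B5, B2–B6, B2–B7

No — vertex 2 appears in no bag.

A tree decomposition must satisfy three properties: every vertex lies in some bag; for every edge, both endpoints lie together in some bag; and for every vertex, the bags containing it form a connected subtree. Here vertex 2 appears in no bag, so the decomposition is invalid.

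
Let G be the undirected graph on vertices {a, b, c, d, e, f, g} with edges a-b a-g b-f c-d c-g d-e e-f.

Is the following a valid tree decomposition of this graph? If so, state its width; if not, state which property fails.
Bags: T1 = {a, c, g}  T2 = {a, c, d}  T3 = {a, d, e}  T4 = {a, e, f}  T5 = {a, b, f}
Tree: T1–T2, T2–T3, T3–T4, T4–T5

Yes; width 2.

Checking the three conditions: (i) the bags cover all of {a, b, c, d, e, f, g}; (ii) for each edge, some bag contains both endpoints; (iii) the bags containing any fixed vertex form a subtree. All hold, so the decomposition is valid with width 3 − 1 = 2.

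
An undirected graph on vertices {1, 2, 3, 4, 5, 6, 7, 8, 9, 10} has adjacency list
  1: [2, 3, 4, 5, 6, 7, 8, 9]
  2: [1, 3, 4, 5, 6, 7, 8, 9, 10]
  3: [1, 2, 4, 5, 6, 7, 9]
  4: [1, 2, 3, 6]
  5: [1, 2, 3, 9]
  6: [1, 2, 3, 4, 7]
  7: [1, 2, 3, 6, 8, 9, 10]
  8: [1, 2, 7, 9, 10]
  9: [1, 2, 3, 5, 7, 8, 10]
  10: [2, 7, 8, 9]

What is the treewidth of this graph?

A width-4 tree decomposition is:
Bags: B1 = {1, 2, 3, 6, 7}  B2 = {1, 2, 3, 7, 9}  B3 = {1, 2, 7, 8, 9}  B4 = {2, 7, 8, 9, 10}  B5 = {1, 2, 3, 4, 6}  B6 = {1, 2, 3, 5, 9}
Tree: B1–B2, B2–B3, B3–B4, B1–B5, B2–B6
The largest bag has 5 vertices, giving width 4; this decomposition certifies tw(G) ≤ 4. For the lower bound, the 5 vertices {1, 2, 7, 8, 9} are pairwise adjacent, and any tree decomposition puts a clique entirely inside one bag — forcing width ≥ 4. The upper and lower bounds meet at 4, so that is the treewidth.

4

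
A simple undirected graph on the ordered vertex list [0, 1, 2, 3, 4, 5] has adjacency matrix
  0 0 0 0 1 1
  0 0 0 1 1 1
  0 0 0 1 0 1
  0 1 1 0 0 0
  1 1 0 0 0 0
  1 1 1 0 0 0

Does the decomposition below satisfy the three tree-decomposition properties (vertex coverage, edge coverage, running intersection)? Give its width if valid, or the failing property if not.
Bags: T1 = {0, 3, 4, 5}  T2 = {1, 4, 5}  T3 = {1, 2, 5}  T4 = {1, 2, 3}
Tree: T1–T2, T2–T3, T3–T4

No — bags containing vertex 3 are not connected in the tree.

A tree decomposition must satisfy three properties: every vertex lies in some bag; for every edge, both endpoints lie together in some bag; and for every vertex, the bags containing it form a connected subtree. Here bags containing vertex 3 are not connected in the tree, so the decomposition is invalid.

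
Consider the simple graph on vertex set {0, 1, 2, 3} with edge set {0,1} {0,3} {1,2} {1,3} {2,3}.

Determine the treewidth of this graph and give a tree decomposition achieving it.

Each bag holds 3 vertices, so the decomposition has width 2, which upper-bounds the treewidth. For the lower bound, the 3 vertices {0, 1, 3} are pairwise adjacent, and any tree decomposition puts a clique entirely inside one bag — forcing width ≥ 2. Hence tw(G) = 2 exactly.

Treewidth 2.
One optimal decomposition is:
Bags: B1 = {0, 1, 3}  B2 = {1, 2, 3}
Tree: B1–B2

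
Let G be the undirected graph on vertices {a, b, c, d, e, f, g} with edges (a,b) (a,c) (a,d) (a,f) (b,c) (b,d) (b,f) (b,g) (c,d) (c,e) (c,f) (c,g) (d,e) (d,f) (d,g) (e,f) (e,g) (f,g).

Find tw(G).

4

A width-4 tree decomposition is:
Bags: B1 = {a, b, c, d, f}  B2 = {b, c, d, f, g}  B3 = {c, d, e, f, g}
Tree: B1–B2, B2–B3
Each bag holds 5 vertices, so the decomposition has width 4, which upper-bounds the treewidth. Conversely, {c, d, e, f, g} is a clique of size 5, and the vertices of any clique must share a bag in every tree decomposition; so some bag has ≥ 5 vertices and tw(G) ≥ 4. The upper and lower bounds meet at 4, so that is the treewidth.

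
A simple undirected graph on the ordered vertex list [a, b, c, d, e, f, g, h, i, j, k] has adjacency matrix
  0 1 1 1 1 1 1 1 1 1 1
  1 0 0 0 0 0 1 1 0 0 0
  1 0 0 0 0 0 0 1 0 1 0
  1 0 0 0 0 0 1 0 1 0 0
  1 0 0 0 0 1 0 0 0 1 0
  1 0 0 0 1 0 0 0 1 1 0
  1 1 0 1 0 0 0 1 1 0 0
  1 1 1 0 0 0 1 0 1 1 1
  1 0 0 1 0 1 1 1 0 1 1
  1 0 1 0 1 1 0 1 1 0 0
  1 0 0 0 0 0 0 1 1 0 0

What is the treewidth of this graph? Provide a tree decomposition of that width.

Every bag has size at most 4, so the width is 4 − 1 = 3 and tw(G) ≤ 3. On the other hand G contains the 4-clique {a, d, g, i}. A clique must lie in a single bag of any decomposition, so no decomposition can have width below 3. Therefore the treewidth is 3.

Treewidth 3.
One such decomposition:
Bags: B1 = {a, b, g, h}  B2 = {a, g, h, i}  B3 = {a, h, i, j}  B4 = {a, f, i, j}  B5 = {a, h, i, k}  B6 = {a, c, h, j}  B7 = {a, d, g, i}  B8 = {a, e, f, j}
Tree: B1–B2, B2–B3, B3–B4, B2–B5, B3–B6, B2–B7, B4–B8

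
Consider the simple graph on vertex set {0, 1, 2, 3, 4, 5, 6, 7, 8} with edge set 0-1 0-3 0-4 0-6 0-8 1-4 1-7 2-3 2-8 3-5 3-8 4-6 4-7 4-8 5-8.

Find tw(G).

2

A width-2 tree decomposition is:
Bags: B1 = {0, 4, 8}  B2 = {0, 1, 4}  B3 = {0, 3, 8}  B4 = {2, 3, 8}  B5 = {0, 4, 6}  B6 = {1, 4, 7}  B7 = {3, 5, 8}
Tree: B1–B2, B1–B3, B3–B4, B2–B5, B2–B6, B4–B7
Each bag holds 3 vertices, so the decomposition has width 2, which upper-bounds the treewidth. For the lower bound, the 3 vertices {0, 3, 8} are pairwise adjacent, and any tree decomposition puts a clique entirely inside one bag — forcing width ≥ 2. The upper and lower bounds meet at 2, so that is the treewidth.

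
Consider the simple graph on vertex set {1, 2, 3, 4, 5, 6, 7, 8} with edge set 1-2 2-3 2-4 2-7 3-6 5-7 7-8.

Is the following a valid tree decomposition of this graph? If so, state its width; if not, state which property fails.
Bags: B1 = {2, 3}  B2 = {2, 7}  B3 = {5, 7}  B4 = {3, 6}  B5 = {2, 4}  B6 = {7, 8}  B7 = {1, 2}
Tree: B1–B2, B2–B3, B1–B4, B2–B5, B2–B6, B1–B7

Yes; width 1.

Every vertex of G appears in some bag (union = {1, 2, 3, 4, 5, 6, 7, 8}); every edge is covered by a bag; and for each vertex v the set of bags containing v is connected in the bag tree. The decomposition is therefore valid. The largest bag has 2 vertices, so the width is 1.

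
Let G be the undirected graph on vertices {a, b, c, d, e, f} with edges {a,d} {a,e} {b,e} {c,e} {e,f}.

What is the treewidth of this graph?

A width-1 tree decomposition is:
Bags: B1 = {a, e}  B2 = {c, e}  B3 = {a, d}  B4 = {b, e}  B5 = {e, f}
Tree: B1–B2, B1–B3, B1–B4, B2–B5
The largest bag has 2 vertices, giving width 1; this decomposition certifies tw(G) ≤ 1. G has an edge, so its treewidth is at least 1. The upper and lower bounds meet at 1, so that is the treewidth.

1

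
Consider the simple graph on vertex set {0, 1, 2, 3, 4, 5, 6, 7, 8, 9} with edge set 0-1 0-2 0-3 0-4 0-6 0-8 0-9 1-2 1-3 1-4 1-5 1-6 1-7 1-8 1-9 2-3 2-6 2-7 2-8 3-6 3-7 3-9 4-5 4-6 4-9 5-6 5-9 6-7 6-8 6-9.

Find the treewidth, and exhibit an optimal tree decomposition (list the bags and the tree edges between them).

Treewidth 4.
One optimal decomposition is:
Bags: B1 = {0, 1, 3, 6, 9}  B2 = {0, 1, 2, 3, 6}  B3 = {1, 2, 3, 6, 7}  B4 = {0, 1, 2, 6, 8}  B5 = {0, 1, 4, 6, 9}  B6 = {1, 4, 5, 6, 9}
Tree: B1–B2, B2–B3, B2–B4, B1–B5, B5–B6

Every bag has size at most 5, so the width is 5 − 1 = 4 and tw(G) ≤ 4. Conversely, {0, 1, 3, 6, 9} is a clique of size 5, and the vertices of any clique must share a bag in every tree decomposition; so some bag has ≥ 5 vertices and tw(G) ≥ 4. Hence tw(G) = 4 exactly.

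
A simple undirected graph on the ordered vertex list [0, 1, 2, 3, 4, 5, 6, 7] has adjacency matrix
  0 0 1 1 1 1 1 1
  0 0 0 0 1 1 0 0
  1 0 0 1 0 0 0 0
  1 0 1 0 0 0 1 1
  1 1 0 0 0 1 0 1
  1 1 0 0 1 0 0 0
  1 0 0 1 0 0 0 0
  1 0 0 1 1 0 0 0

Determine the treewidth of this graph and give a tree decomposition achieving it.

Every bag has size at most 3, so the width is 3 − 1 = 2 and tw(G) ≤ 2. Conversely, {0, 2, 3} is a clique of size 3, and the vertices of any clique must share a bag in every tree decomposition; so some bag has ≥ 3 vertices and tw(G) ≥ 2. Hence tw(G) = 2 exactly.

Treewidth 2.
One optimal decomposition is:
Bags: B1 = {0, 3, 7}  B2 = {0, 2, 3}  B3 = {0, 3, 6}  B4 = {0, 4, 7}  B5 = {0, 4, 5}  B6 = {1, 4, 5}
Tree: B1–B2, B2–B3, B1–B4, B4–B5, B5–B6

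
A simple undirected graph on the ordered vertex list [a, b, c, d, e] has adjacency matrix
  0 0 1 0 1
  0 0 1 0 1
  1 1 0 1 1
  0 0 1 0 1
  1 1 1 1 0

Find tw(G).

A width-2 tree decomposition is:
Bags: B1 = {a, c, e}  B2 = {c, d, e}  B3 = {b, c, e}
Tree: B1–B2, B2–B3
Every bag has size at most 3, so the width is 3 − 1 = 2 and tw(G) ≤ 2. For the lower bound, the 3 vertices {c, d, e} are pairwise adjacent, and any tree decomposition puts a clique entirely inside one bag — forcing width ≥ 2. Combining the bounds, tw(G) = 2.

2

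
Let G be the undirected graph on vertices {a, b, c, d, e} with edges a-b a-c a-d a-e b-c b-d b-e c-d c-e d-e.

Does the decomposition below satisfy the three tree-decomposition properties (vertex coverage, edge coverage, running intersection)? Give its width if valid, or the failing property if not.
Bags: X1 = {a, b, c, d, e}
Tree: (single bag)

Yes; width 4.

Checking the three conditions: (i) the bags cover all of {a, b, c, d, e}; (ii) for each edge, some bag contains both endpoints; (iii) the bags containing any fixed vertex form a subtree. All hold, so the decomposition is valid with width 5 − 1 = 4.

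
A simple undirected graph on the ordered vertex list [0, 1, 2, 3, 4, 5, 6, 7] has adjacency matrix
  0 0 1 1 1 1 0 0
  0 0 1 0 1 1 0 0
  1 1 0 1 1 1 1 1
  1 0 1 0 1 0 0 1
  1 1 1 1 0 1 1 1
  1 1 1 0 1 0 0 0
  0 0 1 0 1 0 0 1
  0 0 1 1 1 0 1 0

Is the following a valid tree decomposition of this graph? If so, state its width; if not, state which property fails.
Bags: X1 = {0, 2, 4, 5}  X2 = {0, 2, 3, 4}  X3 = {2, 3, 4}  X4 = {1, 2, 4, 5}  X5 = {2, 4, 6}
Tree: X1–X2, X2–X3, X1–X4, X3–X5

A tree decomposition must satisfy three properties: every vertex lies in some bag; for every edge, both endpoints lie together in some bag; and for every vertex, the bags containing it form a connected subtree. Here vertex 7 appears in no bag, so the decomposition is invalid.

No — vertex 7 appears in no bag.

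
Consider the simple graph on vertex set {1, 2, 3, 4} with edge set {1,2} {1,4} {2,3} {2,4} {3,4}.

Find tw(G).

2

A width-2 tree decomposition is:
Bags: B1 = {1, 2, 4}  B2 = {2, 3, 4}
Tree: B1–B2
Every bag has size at most 3, so the width is 3 − 1 = 2 and tw(G) ≤ 2. For the lower bound, the 3 vertices {1, 2, 4} are pairwise adjacent, and any tree decomposition puts a clique entirely inside one bag — forcing width ≥ 2. Hence tw(G) = 2 exactly.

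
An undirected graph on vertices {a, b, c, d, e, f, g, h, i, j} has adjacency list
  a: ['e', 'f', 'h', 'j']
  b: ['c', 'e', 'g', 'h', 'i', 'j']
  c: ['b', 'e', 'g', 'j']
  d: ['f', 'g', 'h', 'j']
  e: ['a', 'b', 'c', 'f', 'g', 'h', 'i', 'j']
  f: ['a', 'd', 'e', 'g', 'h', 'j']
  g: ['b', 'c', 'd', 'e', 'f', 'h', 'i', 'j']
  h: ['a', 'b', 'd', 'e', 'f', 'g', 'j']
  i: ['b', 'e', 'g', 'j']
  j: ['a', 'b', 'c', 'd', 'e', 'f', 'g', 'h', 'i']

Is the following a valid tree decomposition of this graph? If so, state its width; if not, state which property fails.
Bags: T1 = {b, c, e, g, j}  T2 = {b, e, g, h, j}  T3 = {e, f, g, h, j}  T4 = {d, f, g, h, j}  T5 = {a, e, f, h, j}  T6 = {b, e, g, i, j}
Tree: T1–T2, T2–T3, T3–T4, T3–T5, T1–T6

Every vertex of G appears in some bag (union = {a, b, c, d, e, f, g, h, i, j}); every edge is covered by a bag; and for each vertex v the set of bags containing v is connected in the bag tree. The decomposition is therefore valid. The largest bag has 5 vertices, so the width is 4.

Yes; width 4.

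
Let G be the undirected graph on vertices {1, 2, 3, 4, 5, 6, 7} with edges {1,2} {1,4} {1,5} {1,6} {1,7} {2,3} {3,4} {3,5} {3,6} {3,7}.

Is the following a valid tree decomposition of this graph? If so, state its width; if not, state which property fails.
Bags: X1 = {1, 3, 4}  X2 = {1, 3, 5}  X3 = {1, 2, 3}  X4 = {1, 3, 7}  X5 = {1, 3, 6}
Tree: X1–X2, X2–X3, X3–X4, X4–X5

Checking the three conditions: (i) the bags cover all of {1, 2, 3, 4, 5, 6, 7}; (ii) for each edge, some bag contains both endpoints; (iii) the bags containing any fixed vertex form a subtree. All hold, so the decomposition is valid with width 3 − 1 = 2.

Yes; width 2.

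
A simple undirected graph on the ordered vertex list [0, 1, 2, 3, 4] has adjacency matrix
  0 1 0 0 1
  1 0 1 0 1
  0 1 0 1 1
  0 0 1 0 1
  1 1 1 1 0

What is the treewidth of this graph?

A width-2 tree decomposition is:
Bags: B1 = {0, 1, 4}  B2 = {1, 2, 4}  B3 = {2, 3, 4}
Tree: B1–B2, B2–B3
The largest bag has 3 vertices, giving width 2; this decomposition certifies tw(G) ≤ 2. On the other hand G contains the 3-clique {0, 1, 4}. A clique must lie in a single bag of any decomposition, so no decomposition can have width below 2. The upper and lower bounds meet at 2, so that is the treewidth.

2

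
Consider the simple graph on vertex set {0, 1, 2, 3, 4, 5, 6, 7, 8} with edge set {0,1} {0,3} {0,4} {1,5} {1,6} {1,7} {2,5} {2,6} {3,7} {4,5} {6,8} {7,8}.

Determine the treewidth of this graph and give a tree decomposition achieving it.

Treewidth 3.
One optimal decomposition is:
Bags: B1 = {3, 6, 7, 8}  B2 = {1, 3, 6, 7}  B3 = {0, 1, 3, 6}  B4 = {0, 1, 2, 6}  B5 = {0, 1, 2, 5}  B6 = {0, 2, 4, 5}
Tree: B1–B2, B2–B3, B3–B4, B4–B5, B5–B6

The largest bag has 4 vertices, giving width 3; this decomposition certifies tw(G) ≤ 3. For the lower bound: the 4 vertex sets {3,7,8}, {6}, {1}, {0,2,4,5} are disjoint, each induces a connected subgraph, and every pair is joined by at least one edge of G. Contracting each set to a single vertex therefore yields K_{4} as a minor, and since treewidth is minor-monotone, tw(G) ≥ tw(K_{4}) = 3. Therefore the treewidth is 3.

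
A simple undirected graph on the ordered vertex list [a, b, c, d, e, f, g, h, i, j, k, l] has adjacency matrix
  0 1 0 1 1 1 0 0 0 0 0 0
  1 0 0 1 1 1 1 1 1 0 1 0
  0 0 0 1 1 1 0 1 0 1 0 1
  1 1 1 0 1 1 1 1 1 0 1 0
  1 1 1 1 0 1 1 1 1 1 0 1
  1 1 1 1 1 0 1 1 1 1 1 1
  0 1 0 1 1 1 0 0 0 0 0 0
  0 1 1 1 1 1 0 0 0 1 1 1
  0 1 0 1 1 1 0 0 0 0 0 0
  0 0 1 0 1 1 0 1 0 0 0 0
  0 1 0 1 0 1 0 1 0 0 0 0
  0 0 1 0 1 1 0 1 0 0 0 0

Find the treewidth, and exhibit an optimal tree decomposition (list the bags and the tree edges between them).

Treewidth 4.
One such decomposition:
Bags: B1 = {b, d, e, f, h}  B2 = {a, b, d, e, f}  B3 = {b, d, e, f, g}  B4 = {b, d, f, h, k}  B5 = {b, d, e, f, i}  B6 = {c, d, e, f, h}  B7 = {c, e, f, h, l}  B8 = {c, e, f, h, j}
Tree: B1–B2, B1–B3, B1–B4, B3–B5, B1–B6, B6–B7, B6–B8

Each bag holds 5 vertices, so the decomposition has width 4, which upper-bounds the treewidth. Conversely, {c, d, e, f, h} is a clique of size 5, and the vertices of any clique must share a bag in every tree decomposition; so some bag has ≥ 5 vertices and tw(G) ≥ 4. Therefore the treewidth is 4.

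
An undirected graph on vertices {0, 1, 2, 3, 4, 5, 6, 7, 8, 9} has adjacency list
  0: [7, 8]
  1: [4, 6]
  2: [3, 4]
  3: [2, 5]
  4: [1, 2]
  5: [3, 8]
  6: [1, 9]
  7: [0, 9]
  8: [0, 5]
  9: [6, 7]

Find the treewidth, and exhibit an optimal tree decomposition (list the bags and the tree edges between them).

Treewidth 2.
One such decomposition:
Bags: B1 = {1, 4, 6}  B2 = {2, 4, 6}  B3 = {2, 3, 6}  B4 = {3, 5, 6}  B5 = {5, 6, 8}  B6 = {0, 6, 8}  B7 = {0, 6, 7}  B8 = {6, 7, 9}
Tree: B1–B2, B2–B3, B3–B4, B4–B5, B5–B6, B6–B7, B7–B8

Every bag has size at most 3, so the width is 3 − 1 = 2 and tw(G) ≤ 2. The edges 6–1–4–2–3–5–8–0–7–9–6 form a cycle, so G is not a tree and its treewidth is at least 2. Combining the bounds, tw(G) = 2.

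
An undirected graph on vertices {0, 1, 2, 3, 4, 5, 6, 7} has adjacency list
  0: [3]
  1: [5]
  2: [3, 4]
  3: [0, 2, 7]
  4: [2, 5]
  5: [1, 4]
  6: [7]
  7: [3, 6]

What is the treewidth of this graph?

1

A width-1 tree decomposition is:
Bags: B1 = {2, 3}  B2 = {3, 7}  B3 = {2, 4}  B4 = {4, 5}  B5 = {6, 7}  B6 = {1, 5}  B7 = {0, 3}
Tree: B1–B2, B1–B3, B3–B4, B2–B5, B4–B6, B2–B7
The largest bag has 2 vertices, giving width 1; this decomposition certifies tw(G) ≤ 1. Since G has at least one edge (e.g. 3–2), it is not an edgeless graph, so tw(G) ≥ 1. The upper and lower bounds meet at 1, so that is the treewidth.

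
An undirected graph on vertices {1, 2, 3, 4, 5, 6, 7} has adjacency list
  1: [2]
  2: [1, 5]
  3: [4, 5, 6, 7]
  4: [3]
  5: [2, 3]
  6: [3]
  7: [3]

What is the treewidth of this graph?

A width-1 tree decomposition is:
Bags: B1 = {2, 5}  B2 = {3, 5}  B3 = {3, 4}  B4 = {1, 2}  B5 = {3, 6}  B6 = {3, 7}
Tree: B1–B2, B2–B3, B1–B4, B3–B5, B2–B6
Each bag holds 2 vertices, so the decomposition has width 1, which upper-bounds the treewidth. Since G has at least one edge (e.g. 5–2), it is not an edgeless graph, so tw(G) ≥ 1. The upper and lower bounds meet at 1, so that is the treewidth.

1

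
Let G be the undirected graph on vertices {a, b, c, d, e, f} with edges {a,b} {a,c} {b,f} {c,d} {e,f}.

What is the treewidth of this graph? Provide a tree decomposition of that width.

Every bag has size at most 2, so the width is 2 − 1 = 1 and tw(G) ≤ 1. G has an edge, so its treewidth is at least 1. Therefore the treewidth is 1.

Treewidth 1.
Bags: B1 = {e, f}  B2 = {b, f}  B3 = {a, b}  B4 = {a, c}  B5 = {c, d}
Tree: B1–B2, B2–B3, B3–B4, B4–B5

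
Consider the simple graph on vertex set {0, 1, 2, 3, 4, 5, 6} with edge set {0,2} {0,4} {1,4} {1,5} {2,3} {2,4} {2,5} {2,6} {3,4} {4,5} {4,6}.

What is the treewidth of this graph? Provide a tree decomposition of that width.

Treewidth 2.
One such decomposition:
Bags: B1 = {2, 4, 5}  B2 = {2, 4, 6}  B3 = {2, 3, 4}  B4 = {1, 4, 5}  B5 = {0, 2, 4}
Tree: B1–B2, B1–B3, B1–B4, B1–B5

Every bag has size at most 3, so the width is 3 − 1 = 2 and tw(G) ≤ 2. On the other hand G contains the 3-clique {1, 4, 5}. A clique must lie in a single bag of any decomposition, so no decomposition can have width below 2. Combining the bounds, tw(G) = 2.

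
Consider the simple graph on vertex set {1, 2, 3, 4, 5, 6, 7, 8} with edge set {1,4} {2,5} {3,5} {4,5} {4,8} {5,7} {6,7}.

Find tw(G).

A width-1 tree decomposition is:
Bags: B1 = {5, 7}  B2 = {2, 5}  B3 = {3, 5}  B4 = {6, 7}  B5 = {4, 5}  B6 = {4, 8}  B7 = {1, 4}
Tree: B1–B2, B2–B3, B1–B4, B1–B5, B5–B6, B6–B7
The largest bag has 2 vertices, giving width 1; this decomposition certifies tw(G) ≤ 1. Since G has at least one edge (e.g. 5–7), it is not an edgeless graph, so tw(G) ≥ 1. Hence tw(G) = 1 exactly.

1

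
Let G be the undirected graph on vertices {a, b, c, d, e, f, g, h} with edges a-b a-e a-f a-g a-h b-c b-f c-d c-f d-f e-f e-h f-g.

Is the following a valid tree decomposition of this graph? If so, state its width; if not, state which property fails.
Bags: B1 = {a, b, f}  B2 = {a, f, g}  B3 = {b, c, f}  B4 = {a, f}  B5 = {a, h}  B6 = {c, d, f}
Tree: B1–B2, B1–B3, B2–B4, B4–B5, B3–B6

No — vertex e appears in no bag.

A tree decomposition must satisfy three properties: every vertex lies in some bag; for every edge, both endpoints lie together in some bag; and for every vertex, the bags containing it form a connected subtree. Here vertex e appears in no bag, so the decomposition is invalid.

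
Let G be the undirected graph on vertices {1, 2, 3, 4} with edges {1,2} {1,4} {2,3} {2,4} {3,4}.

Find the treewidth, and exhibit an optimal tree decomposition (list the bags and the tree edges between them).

Treewidth 2.
Bags: B1 = {2, 3, 4}  B2 = {1, 2, 4}
Tree: B1–B2

Each bag holds 3 vertices, so the decomposition has width 2, which upper-bounds the treewidth. On the other hand G contains the 3-clique {1, 2, 4}. A clique must lie in a single bag of any decomposition, so no decomposition can have width below 2. Hence tw(G) = 2 exactly.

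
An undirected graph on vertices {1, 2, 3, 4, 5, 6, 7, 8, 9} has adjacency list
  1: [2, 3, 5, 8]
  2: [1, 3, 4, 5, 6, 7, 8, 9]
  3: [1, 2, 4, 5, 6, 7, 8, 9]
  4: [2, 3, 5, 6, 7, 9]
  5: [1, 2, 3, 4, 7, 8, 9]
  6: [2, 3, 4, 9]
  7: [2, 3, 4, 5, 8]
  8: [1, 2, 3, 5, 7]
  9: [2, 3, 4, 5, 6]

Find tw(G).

A width-4 tree decomposition is:
Bags: B1 = {2, 3, 5, 7, 8}  B2 = {2, 3, 4, 5, 7}  B3 = {1, 2, 3, 5, 8}  B4 = {2, 3, 4, 5, 9}  B5 = {2, 3, 4, 6, 9}
Tree: B1–B2, B1–B3, B2–B4, B4–B5
The largest bag has 5 vertices, giving width 4; this decomposition certifies tw(G) ≤ 4. On the other hand G contains the 5-clique {1, 2, 3, 5, 8}. A clique must lie in a single bag of any decomposition, so no decomposition can have width below 4. Combining the bounds, tw(G) = 4.

4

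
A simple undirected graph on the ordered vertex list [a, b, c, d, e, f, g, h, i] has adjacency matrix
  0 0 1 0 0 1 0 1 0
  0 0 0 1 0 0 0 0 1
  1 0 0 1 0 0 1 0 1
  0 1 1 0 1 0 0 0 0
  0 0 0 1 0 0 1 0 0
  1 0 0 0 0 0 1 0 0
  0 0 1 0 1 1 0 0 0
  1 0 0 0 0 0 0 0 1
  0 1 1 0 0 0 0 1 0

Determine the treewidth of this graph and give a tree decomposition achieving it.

Treewidth 3.
One optimal decomposition is:
Bags: B1 = {a, f, g, h}  B2 = {a, c, g, h}  B3 = {c, g, h, i}  B4 = {c, e, g, i}  B5 = {c, d, e, i}  B6 = {b, d, e, i}
Tree: B1–B2, B2–B3, B3–B4, B4–B5, B5–B6

Each bag holds 4 vertices, so the decomposition has width 3, which upper-bounds the treewidth. For the lower bound: the 4 vertex sets {a,f,h}, {g}, {c}, {b,d,e,i} are disjoint, each induces a connected subgraph, and every pair is joined by at least one edge of G. Contracting each set to a single vertex therefore yields K_{4} as a minor, and since treewidth is minor-monotone, tw(G) ≥ tw(K_{4}) = 3. Hence tw(G) = 3 exactly.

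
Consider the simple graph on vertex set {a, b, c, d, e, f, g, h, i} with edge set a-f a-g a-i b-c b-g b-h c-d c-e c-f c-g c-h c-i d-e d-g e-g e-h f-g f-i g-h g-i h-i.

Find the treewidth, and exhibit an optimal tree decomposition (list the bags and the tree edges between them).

Each bag holds 4 vertices, so the decomposition has width 3, which upper-bounds the treewidth. On the other hand G contains the 4-clique {c, d, e, g}. A clique must lie in a single bag of any decomposition, so no decomposition can have width below 3. Combining the bounds, tw(G) = 3.

Treewidth 3.
Bags: B1 = {c, e, g, h}  B2 = {c, g, h, i}  B3 = {c, d, e, g}  B4 = {c, f, g, i}  B5 = {b, c, g, h}  B6 = {a, f, g, i}
Tree: B1–B2, B1–B3, B2–B4, B1–B5, B4–B6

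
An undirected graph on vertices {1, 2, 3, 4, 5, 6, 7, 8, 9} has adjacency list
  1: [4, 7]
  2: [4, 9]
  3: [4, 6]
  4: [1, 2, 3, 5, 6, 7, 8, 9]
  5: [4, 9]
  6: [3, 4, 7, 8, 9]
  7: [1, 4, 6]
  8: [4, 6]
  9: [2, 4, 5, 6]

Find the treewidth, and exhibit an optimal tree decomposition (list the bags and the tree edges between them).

Each bag holds 3 vertices, so the decomposition has width 2, which upper-bounds the treewidth. On the other hand G contains the 3-clique {1, 4, 7}. A clique must lie in a single bag of any decomposition, so no decomposition can have width below 2. Hence tw(G) = 2 exactly.

Treewidth 2.
Bags: B1 = {4, 6, 9}  B2 = {4, 5, 9}  B3 = {2, 4, 9}  B4 = {4, 6, 7}  B5 = {1, 4, 7}  B6 = {3, 4, 6}  B7 = {4, 6, 8}
Tree: B1–B2, B2–B3, B1–B4, B4–B5, B4–B6, B1–B7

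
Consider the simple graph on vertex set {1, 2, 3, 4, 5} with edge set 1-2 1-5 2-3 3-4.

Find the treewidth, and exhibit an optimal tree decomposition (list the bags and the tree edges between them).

Treewidth 1.
One such decomposition:
Bags: B1 = {2, 3}  B2 = {3, 4}  B3 = {1, 2}  B4 = {1, 5}
Tree: B1–B2, B1–B3, B3–B4

Every bag has size at most 2, so the width is 2 − 1 = 1 and tw(G) ≤ 1. Since G has at least one edge (e.g. 2–3), it is not an edgeless graph, so tw(G) ≥ 1. Therefore the treewidth is 1.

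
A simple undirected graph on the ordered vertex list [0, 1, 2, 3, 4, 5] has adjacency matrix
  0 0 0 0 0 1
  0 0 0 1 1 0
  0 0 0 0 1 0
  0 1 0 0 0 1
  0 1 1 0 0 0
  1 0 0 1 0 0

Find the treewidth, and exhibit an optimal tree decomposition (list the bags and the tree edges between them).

Treewidth 1.
One such decomposition:
Bags: B1 = {2, 4}  B2 = {1, 4}  B3 = {1, 3}  B4 = {3, 5}  B5 = {0, 5}
Tree: B1–B2, B2–B3, B3–B4, B4–B5

Each bag holds 2 vertices, so the decomposition has width 1, which upper-bounds the treewidth. Since G has at least one edge (e.g. 2–4), it is not an edgeless graph, so tw(G) ≥ 1. Hence tw(G) = 1 exactly.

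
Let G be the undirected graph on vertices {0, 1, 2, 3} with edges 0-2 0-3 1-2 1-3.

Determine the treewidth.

2

A width-2 tree decomposition is:
Bags: B1 = {0, 1, 3}  B2 = {0, 1, 2}
Tree: B1–B2
Each bag holds 3 vertices, so the decomposition has width 2, which upper-bounds the treewidth. For the lower bound, G contains the cycle 1–3–0–2–1, so G is not a forest; only forests have treewidth ≤ 1, hence tw(G) ≥ 2. Hence tw(G) = 2 exactly.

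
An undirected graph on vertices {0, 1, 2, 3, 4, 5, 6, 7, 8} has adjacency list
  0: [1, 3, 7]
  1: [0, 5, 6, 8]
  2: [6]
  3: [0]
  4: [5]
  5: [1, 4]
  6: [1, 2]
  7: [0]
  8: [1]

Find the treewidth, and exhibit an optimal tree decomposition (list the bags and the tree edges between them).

Treewidth 1.
One optimal decomposition is:
Bags: B1 = {1, 6}  B2 = {2, 6}  B3 = {1, 8}  B4 = {0, 1}  B5 = {0, 3}  B6 = {1, 5}  B7 = {4, 5}  B8 = {0, 7}
Tree: B1–B2, B1–B3, B3–B4, B4–B5, B1–B6, B6–B7, B4–B8

Every bag has size at most 2, so the width is 2 − 1 = 1 and tw(G) ≤ 1. G has an edge, so its treewidth is at least 1. Hence tw(G) = 1 exactly.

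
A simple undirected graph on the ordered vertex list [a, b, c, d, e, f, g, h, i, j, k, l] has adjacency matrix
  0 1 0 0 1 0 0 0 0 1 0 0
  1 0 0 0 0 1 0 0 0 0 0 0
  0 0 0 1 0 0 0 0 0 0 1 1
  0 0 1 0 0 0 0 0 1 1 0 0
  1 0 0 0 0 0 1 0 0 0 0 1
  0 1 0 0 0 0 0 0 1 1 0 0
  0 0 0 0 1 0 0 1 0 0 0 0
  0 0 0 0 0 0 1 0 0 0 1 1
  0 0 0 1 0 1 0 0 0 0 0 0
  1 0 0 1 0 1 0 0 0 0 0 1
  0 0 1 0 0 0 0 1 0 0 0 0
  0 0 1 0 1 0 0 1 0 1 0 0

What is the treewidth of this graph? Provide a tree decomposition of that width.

Each bag holds 4 vertices, so the decomposition has width 3, which upper-bounds the treewidth. For the lower bound: the 4 vertex sets {b,f,i}, {d}, {j}, {a,c,e,l} are disjoint, each induces a connected subgraph, and every pair is joined by at least one edge of G. Contracting each set to a single vertex therefore yields K_{4} as a minor, and since treewidth is minor-monotone, tw(G) ≥ tw(K_{4}) = 3. The upper and lower bounds meet at 3, so that is the treewidth.

Treewidth 3.
Bags: B1 = {b, d, f, i}  B2 = {b, d, f, j}  B3 = {a, b, d, j}  B4 = {a, c, d, j}  B5 = {a, c, j, l}  B6 = {a, c, e, l}  B7 = {c, e, k, l}  B8 = {e, h, k, l}  B9 = {e, g, h, k}
Tree: B1–B2, B2–B3, B3–B4, B4–B5, B5–B6, B6–B7, B7–B8, B8–B9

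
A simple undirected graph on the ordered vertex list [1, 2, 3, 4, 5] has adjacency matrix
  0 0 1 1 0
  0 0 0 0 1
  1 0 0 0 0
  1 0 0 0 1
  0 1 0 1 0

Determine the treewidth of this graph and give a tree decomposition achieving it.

Treewidth 1.
One such decomposition:
Bags: B1 = {2, 5}  B2 = {4, 5}  B3 = {1, 4}  B4 = {1, 3}
Tree: B1–B2, B2–B3, B3–B4

Each bag holds 2 vertices, so the decomposition has width 1, which upper-bounds the treewidth. G has an edge, so its treewidth is at least 1. Therefore the treewidth is 1.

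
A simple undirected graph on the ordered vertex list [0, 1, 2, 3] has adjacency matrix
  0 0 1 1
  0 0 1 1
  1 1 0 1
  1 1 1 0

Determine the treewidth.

A width-2 tree decomposition is:
Bags: B1 = {0, 2, 3}  B2 = {1, 2, 3}
Tree: B1–B2
Each bag holds 3 vertices, so the decomposition has width 2, which upper-bounds the treewidth. On the other hand G contains the 3-clique {0, 2, 3}. A clique must lie in a single bag of any decomposition, so no decomposition can have width below 2. Hence tw(G) = 2 exactly.

2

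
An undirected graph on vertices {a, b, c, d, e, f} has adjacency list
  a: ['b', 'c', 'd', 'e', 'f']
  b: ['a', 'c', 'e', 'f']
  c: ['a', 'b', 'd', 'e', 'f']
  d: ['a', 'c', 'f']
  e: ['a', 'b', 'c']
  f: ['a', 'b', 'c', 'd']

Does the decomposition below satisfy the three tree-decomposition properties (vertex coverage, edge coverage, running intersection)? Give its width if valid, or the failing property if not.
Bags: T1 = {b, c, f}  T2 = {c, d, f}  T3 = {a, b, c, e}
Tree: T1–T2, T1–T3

A tree decomposition must satisfy three properties: every vertex lies in some bag; for every edge, both endpoints lie together in some bag; and for every vertex, the bags containing it form a connected subtree. Here edge (a,f) lies in no bag, so the decomposition is invalid.

No — edge (a,f) lies in no bag.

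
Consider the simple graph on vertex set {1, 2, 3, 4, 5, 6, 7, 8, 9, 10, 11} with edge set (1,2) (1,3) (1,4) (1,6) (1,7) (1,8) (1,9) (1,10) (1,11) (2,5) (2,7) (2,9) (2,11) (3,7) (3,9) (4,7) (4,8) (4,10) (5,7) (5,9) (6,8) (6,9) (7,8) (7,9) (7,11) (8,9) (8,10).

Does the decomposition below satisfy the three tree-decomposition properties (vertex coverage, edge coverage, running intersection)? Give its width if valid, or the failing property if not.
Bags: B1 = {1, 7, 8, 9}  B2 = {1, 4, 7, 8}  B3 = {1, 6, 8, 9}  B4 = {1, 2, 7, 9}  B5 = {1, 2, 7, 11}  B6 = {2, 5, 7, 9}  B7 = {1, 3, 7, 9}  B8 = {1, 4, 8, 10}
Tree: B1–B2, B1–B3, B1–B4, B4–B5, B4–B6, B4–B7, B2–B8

Every vertex of G appears in some bag (union = {1, 2, 3, 4, 5, 6, 7, 8, 9, 10, 11}); every edge is covered by a bag; and for each vertex v the set of bags containing v is connected in the bag tree. The decomposition is therefore valid. The largest bag has 4 vertices, so the width is 3.

Yes; width 3.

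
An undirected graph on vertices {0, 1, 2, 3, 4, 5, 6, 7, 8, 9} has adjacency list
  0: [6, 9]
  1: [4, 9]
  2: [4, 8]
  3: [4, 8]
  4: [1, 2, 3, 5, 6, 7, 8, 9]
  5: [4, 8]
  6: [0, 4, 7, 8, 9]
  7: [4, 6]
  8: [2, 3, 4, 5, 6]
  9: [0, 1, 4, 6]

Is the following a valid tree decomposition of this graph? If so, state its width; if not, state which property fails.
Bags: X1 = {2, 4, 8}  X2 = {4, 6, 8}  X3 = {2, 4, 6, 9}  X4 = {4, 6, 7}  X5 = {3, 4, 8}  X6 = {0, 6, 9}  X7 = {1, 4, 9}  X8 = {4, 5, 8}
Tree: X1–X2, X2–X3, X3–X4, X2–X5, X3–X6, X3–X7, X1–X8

No — bags containing vertex 2 are not connected in the tree.

A tree decomposition must satisfy three properties: every vertex lies in some bag; for every edge, both endpoints lie together in some bag; and for every vertex, the bags containing it form a connected subtree. Here bags containing vertex 2 are not connected in the tree, so the decomposition is invalid.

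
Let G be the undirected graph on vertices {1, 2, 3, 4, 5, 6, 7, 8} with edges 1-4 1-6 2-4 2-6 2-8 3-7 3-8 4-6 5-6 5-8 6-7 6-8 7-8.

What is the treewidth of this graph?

2

A width-2 tree decomposition is:
Bags: B1 = {3, 7, 8}  B2 = {6, 7, 8}  B3 = {5, 6, 8}  B4 = {2, 6, 8}  B5 = {2, 4, 6}  B6 = {1, 4, 6}
Tree: B1–B2, B2–B3, B2–B4, B4–B5, B5–B6
The largest bag has 3 vertices, giving width 2; this decomposition certifies tw(G) ≤ 2. For the lower bound, the 3 vertices {3, 7, 8} are pairwise adjacent, and any tree decomposition puts a clique entirely inside one bag — forcing width ≥ 2. Hence tw(G) = 2 exactly.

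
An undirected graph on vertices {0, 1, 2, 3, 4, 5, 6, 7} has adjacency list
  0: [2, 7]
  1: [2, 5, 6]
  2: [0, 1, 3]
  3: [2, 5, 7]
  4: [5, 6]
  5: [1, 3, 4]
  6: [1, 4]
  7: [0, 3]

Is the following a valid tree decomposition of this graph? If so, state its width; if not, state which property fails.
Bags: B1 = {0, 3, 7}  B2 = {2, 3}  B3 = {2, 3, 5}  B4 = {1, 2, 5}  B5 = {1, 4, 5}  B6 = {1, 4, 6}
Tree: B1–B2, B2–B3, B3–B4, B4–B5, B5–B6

A tree decomposition must satisfy three properties: every vertex lies in some bag; for every edge, both endpoints lie together in some bag; and for every vertex, the bags containing it form a connected subtree. Here edge (0,2) lies in no bag, so the decomposition is invalid.

No — edge (0,2) lies in no bag.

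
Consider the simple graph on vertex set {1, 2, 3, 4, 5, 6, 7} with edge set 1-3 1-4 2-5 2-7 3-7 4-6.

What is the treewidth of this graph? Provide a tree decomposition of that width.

The largest bag has 2 vertices, giving width 1; this decomposition certifies tw(G) ≤ 1. Any graph with an edge has treewidth ≥ 1, and G has the edge 6–4. Combining the bounds, tw(G) = 1.

Treewidth 1.
One optimal decomposition is:
Bags: B1 = {4, 6}  B2 = {1, 4}  B3 = {1, 3}  B4 = {3, 7}  B5 = {2, 7}  B6 = {2, 5}
Tree: B1–B2, B2–B3, B3–B4, B4–B5, B5–B6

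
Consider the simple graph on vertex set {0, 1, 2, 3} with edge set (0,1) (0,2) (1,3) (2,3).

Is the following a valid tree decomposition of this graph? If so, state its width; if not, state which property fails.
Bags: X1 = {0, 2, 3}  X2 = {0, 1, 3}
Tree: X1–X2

Yes; width 2.

Every vertex of G appears in some bag (union = {0, 1, 2, 3}); every edge is covered by a bag; and for each vertex v the set of bags containing v is connected in the bag tree. The decomposition is therefore valid. The largest bag has 3 vertices, so the width is 2.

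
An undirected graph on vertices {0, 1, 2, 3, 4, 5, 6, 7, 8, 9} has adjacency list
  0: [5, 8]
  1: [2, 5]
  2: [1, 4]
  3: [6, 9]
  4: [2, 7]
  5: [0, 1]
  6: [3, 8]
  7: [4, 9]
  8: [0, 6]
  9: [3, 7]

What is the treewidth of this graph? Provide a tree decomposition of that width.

The largest bag has 3 vertices, giving width 2; this decomposition certifies tw(G) ≤ 2. The edges 2–4–7–9–3–6–8–0–5–1–2 form a cycle, so G is not a tree and its treewidth is at least 2. The upper and lower bounds meet at 2, so that is the treewidth.

Treewidth 2.
One such decomposition:
Bags: B1 = {2, 4, 7}  B2 = {2, 7, 9}  B3 = {2, 3, 9}  B4 = {2, 3, 6}  B5 = {2, 6, 8}  B6 = {0, 2, 8}  B7 = {0, 2, 5}  B8 = {1, 2, 5}
Tree: B1–B2, B2–B3, B3–B4, B4–B5, B5–B6, B6–B7, B7–B8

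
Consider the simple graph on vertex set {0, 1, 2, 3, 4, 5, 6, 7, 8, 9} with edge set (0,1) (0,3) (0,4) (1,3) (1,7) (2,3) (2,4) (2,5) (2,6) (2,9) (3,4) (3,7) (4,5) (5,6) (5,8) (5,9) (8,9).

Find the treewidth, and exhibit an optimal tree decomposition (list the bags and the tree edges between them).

Treewidth 2.
One optimal decomposition is:
Bags: B1 = {2, 5, 6}  B2 = {2, 4, 5}  B3 = {2, 5, 9}  B4 = {2, 3, 4}  B5 = {5, 8, 9}  B6 = {0, 3, 4}  B7 = {0, 1, 3}  B8 = {1, 3, 7}
Tree: B1–B2, B2–B3, B2–B4, B3–B5, B4–B6, B6–B7, B7–B8

Each bag holds 3 vertices, so the decomposition has width 2, which upper-bounds the treewidth. Conversely, {0, 1, 3} is a clique of size 3, and the vertices of any clique must share a bag in every tree decomposition; so some bag has ≥ 3 vertices and tw(G) ≥ 2. Therefore the treewidth is 2.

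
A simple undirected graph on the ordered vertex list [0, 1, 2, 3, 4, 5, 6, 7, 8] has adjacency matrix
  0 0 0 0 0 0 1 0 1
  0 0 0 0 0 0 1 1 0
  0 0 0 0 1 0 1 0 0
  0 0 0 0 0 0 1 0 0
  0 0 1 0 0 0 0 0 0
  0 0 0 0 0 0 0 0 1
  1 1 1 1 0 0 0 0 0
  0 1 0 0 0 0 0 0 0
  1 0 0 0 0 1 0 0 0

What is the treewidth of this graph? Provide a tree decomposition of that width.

Treewidth 1.
One such decomposition:
Bags: B1 = {3, 6}  B2 = {1, 6}  B3 = {2, 6}  B4 = {0, 6}  B5 = {0, 8}  B6 = {1, 7}  B7 = {2, 4}  B8 = {5, 8}
Tree: B1–B2, B2–B3, B3–B4, B4–B5, B2–B6, B3–B7, B5–B8

Each bag holds 2 vertices, so the decomposition has width 1, which upper-bounds the treewidth. Since G has at least one edge (e.g. 3–6), it is not an edgeless graph, so tw(G) ≥ 1. Hence tw(G) = 1 exactly.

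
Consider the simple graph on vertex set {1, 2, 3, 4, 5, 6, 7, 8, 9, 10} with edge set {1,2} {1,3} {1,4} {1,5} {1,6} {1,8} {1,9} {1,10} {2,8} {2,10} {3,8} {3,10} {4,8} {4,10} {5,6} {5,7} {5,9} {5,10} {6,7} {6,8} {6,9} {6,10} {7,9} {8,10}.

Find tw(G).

A width-3 tree decomposition is:
Bags: B1 = {1, 6, 8, 10}  B2 = {1, 2, 8, 10}  B3 = {1, 4, 8, 10}  B4 = {1, 3, 8, 10}  B5 = {1, 5, 6, 10}  B6 = {1, 5, 6, 9}  B7 = {5, 6, 7, 9}
Tree: B1–B2, B1–B3, B1–B4, B1–B5, B5–B6, B6–B7
Every bag has size at most 4, so the width is 4 − 1 = 3 and tw(G) ≤ 3. On the other hand G contains the 4-clique {1, 5, 6, 9}. A clique must lie in a single bag of any decomposition, so no decomposition can have width below 3. Hence tw(G) = 3 exactly.

3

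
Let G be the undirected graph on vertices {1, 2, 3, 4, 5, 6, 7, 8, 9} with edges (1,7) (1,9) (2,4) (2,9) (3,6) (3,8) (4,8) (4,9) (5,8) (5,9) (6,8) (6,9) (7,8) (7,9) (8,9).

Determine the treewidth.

A width-2 tree decomposition is:
Bags: B1 = {4, 8, 9}  B2 = {7, 8, 9}  B3 = {6, 8, 9}  B4 = {3, 6, 8}  B5 = {2, 4, 9}  B6 = {5, 8, 9}  B7 = {1, 7, 9}
Tree: B1–B2, B2–B3, B3–B4, B1–B5, B1–B6, B2–B7
Each bag holds 3 vertices, so the decomposition has width 2, which upper-bounds the treewidth. On the other hand G contains the 3-clique {4, 8, 9}. A clique must lie in a single bag of any decomposition, so no decomposition can have width below 2. Hence tw(G) = 2 exactly.

2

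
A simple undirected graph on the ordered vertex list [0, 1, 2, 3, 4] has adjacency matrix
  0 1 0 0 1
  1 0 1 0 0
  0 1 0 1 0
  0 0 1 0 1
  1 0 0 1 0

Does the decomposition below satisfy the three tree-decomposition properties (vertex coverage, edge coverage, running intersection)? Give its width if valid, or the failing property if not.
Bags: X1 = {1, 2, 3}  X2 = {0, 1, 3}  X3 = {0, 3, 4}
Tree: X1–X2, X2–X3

Yes; width 2.

Vertex coverage: the bags together contain {0, 1, 2, 3, 4}, the full vertex set. Edge coverage: each edge of G has both endpoints in at least one bag. Running intersection: for every vertex, the bags containing it form a connected subtree. All three properties hold, so this is a valid tree decomposition of width max|bag| − 1 = 2, and hence tw(G) ≤ 2.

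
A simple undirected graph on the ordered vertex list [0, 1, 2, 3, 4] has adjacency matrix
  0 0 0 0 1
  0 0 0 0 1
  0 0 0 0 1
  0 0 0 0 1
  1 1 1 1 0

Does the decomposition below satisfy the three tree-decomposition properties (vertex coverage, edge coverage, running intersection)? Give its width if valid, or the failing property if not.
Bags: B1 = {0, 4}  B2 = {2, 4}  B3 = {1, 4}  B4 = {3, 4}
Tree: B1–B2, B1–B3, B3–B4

Yes; width 1.

Checking the three conditions: (i) the bags cover all of {0, 1, 2, 3, 4}; (ii) for each edge, some bag contains both endpoints; (iii) the bags containing any fixed vertex form a subtree. All hold, so the decomposition is valid with width 2 − 1 = 1.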